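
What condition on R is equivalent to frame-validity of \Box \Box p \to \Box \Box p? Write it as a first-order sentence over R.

\forall x \forall z (x R^2 z \to \exists w (x R^2 w \wedge z = w))

This is a Sahlqvist (Geach-type) schema ◇^0□^2p → □^2◇^0p.
Minimal-valuation argument: fix x; take any y with xR^0y and any z with xR^2z. Set V(p) to the set of worlds R-reachable from y in exactly 2 steps. Then □^2p holds at y, so the antecedent holds at x; validity forces ◇^0p at z, giving a w with zR^0w and yR^2w.
First-order correspondent: \forall x \forall z (x R^2 z \to \exists w (x R^2 w \wedge z = w)).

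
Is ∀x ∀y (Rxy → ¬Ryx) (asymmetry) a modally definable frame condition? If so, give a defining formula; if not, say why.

Not modally definable

Any modally definable frame class is closed under surjective bounded morphisms.
The 3-cycle (worlds w0,w1,w2 with w0→w1→w2→w0) is asymmetric. Mapping every world to a single reflexive point • is a surjective bounded morphism, and the reflexive point is not asymmetric (R•• but asymmetry requires ¬R••).
So no modal formula (or set of formulas) defines exactly the asymmetric frames.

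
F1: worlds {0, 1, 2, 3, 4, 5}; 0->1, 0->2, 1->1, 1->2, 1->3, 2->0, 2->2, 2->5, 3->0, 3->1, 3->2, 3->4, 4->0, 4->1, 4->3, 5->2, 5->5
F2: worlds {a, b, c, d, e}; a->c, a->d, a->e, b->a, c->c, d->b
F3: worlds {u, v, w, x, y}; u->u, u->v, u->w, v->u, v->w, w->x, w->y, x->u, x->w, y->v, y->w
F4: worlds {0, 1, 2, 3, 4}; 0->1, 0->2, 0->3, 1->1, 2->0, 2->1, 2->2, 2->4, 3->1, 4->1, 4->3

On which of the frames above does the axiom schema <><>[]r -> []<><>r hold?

F1, F4

The schema corresponds to a generalized confluence (Geach) condition: forall x forall y forall z ((x R^2 y & xRz) -> exists w (yRw & z R^2 w)).
F1: holds.
F2: fails — aR²b, aRc but no w with bRw and cR²w.
F3: fails — uR²w, uRw but no t with wRt and wR²t.
F4: holds.
Valid on: F1, F4.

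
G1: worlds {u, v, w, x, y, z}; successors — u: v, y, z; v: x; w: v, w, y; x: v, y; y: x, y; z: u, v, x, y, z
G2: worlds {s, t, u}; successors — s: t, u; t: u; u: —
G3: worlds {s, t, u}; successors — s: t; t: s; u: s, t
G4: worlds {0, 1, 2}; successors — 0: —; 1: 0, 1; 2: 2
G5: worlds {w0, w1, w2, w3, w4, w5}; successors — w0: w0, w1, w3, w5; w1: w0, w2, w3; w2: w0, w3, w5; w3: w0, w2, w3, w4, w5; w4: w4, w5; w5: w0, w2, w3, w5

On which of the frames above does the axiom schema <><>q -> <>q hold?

G2, G4

The schema corresponds to transitivity: forall x forall y forall z (Rxy & Ryz -> Rxz).
G1: fails — Ruv and Rvx but not Rux.
G2: condition met.
G3: fails — Rts and Rst but not Rtt.
G4: condition met.
G5: fails — Rw1w3 and Rw3w4 but not Rw1w4.
Valid on: G2, G4.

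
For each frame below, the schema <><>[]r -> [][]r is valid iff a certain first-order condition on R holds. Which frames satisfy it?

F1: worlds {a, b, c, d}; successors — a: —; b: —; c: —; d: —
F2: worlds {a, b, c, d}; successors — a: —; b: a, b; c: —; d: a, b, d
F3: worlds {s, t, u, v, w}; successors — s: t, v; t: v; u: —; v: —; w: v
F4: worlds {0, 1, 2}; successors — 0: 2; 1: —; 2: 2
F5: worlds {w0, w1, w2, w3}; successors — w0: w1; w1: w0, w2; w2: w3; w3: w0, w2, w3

F1, F4

This is the axiom for a generalized confluence (Geach) condition; its first-order frame correspondent is forall x forall y forall z ((x R^2 y & x R^2 z) -> exists w (yRw & z = w)).
F1: condition met.
F2: fails — bR²a, bR²a but no w with aRw and a=w.
F3: fails — sR²v, sR²v but no w* with vRw* and v=w*.
F4: condition met.
F5: fails — w0R²w0, w0R²w0 but no w with w0Rw and w0=w.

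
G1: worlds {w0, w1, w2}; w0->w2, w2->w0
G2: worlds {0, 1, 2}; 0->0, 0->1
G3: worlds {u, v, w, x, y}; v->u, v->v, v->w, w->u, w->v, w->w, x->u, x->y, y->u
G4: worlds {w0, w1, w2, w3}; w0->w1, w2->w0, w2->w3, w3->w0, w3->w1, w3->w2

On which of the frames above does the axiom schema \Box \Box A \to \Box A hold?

This is the axiom for density; its first-order frame correspondent is \forall x \forall y (Rxy \to \exists z (Rxz \wedge Rzy)).
G1: fails — Rw0w2 but no z with Rw0z and Rzw2.
G2: ✓.
G3: fails — Rxy but no z with Rxz and Rzy.
G4: fails — Rw3w2 but no z with Rw3z and Rzw2.

G2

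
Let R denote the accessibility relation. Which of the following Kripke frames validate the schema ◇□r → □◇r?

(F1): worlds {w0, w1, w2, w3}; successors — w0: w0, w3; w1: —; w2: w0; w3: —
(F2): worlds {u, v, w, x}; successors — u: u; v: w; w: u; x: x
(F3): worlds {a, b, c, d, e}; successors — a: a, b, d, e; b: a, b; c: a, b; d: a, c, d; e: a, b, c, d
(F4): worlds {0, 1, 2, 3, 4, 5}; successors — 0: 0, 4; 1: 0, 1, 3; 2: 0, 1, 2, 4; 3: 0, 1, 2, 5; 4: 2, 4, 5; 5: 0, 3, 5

The schema corresponds to convergence: ∀x ∀y ∀z (Rxy ∧ Rxz → ∃w (Ryw ∧ Rzw)).
(F1): fails — Rw0w0 and Rw0w3 but w0 and w3 have no common successor.
(F2): satisfies the condition.
(F3): satisfies the condition.
(F4): fails — R21 and R24 but 1 and 4 have no common successor.

(F2), (F3)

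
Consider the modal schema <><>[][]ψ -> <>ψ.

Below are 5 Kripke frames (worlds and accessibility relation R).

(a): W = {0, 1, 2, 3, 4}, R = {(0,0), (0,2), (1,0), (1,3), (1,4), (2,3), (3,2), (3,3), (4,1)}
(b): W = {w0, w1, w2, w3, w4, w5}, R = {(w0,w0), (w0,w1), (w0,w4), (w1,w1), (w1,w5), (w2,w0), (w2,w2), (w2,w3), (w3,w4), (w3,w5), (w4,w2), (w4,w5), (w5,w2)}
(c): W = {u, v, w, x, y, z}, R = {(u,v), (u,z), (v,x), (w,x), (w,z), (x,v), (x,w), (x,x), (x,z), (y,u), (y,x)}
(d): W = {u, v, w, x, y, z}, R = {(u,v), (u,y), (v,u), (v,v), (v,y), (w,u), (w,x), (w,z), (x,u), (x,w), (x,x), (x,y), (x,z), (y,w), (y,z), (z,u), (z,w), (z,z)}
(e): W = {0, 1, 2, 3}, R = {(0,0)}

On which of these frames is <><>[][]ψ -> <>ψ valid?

(e)

Frame correspondent (Sahlqvist): forall x forall y (x R^2 y -> exists w (y R^2 w & xRw)) — i.e. a generalized confluence (Geach) condition.
(a): fails — 4R²0 but no w with 0R²w and 4Rw.
(b): fails — w1R²w5 but no w with w5R²w and w1Rw.
(c): fails — vR²z but no t with zR²t and vRt.
(d): fails — uR²y but no t with yR²t and uRt.
(e): holds.
Valid on: (e).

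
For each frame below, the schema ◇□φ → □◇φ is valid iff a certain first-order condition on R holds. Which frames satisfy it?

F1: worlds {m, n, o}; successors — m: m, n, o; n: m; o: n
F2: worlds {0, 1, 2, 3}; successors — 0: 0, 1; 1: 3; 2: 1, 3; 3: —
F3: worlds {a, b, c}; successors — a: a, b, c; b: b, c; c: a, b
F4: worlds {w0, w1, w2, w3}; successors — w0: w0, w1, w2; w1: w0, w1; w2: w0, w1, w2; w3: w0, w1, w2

F3, F4

This is the axiom for convergence; its first-order frame correspondent is ∀x ∀y ∀z (Rxy ∧ Rxz → ∃w (Ryw ∧ Rzw)).
F1: fails — Rmo and Rmn but o and n have no common successor.
F2: fails — R00 and R01 but 0 and 1 have no common successor.
F3: satisfies the condition.
F4: satisfies the condition.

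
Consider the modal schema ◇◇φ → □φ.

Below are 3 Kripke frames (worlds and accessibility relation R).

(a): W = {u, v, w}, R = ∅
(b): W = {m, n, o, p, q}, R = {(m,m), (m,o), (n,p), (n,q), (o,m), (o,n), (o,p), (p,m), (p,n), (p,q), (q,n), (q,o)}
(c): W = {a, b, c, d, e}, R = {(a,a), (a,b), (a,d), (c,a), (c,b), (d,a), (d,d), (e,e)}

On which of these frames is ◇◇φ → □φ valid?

This is the axiom for a generalized confluence (Geach) condition; its first-order frame correspondent is ∀x ∀y ∀z ((xR²y ∧ xRz) → ∃w (y = w ∧ z = w)).
(a): condition met.
(b): fails — mR²m, mRo but m ≠ o.
(c): fails — aR²a, aRb but a ≠ b.

(a)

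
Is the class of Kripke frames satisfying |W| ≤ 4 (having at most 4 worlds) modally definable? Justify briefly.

Modal frame validity is preserved under disjoint unions.
Any modal formula valid on each of 5 disjoint one-world frames is valid on their disjoint union (validity is preserved under disjoint unions). Each one-world frame has |W|=1≤4, but the union has |W|=5.
So the class is not modally definable.

No — not modally definable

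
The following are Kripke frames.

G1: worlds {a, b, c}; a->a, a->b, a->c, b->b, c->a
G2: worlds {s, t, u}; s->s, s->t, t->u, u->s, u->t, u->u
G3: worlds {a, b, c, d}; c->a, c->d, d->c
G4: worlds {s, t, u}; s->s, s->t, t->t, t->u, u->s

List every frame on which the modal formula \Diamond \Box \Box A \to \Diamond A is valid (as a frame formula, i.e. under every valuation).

This is the axiom for a generalized confluence (Geach) condition; its first-order frame correspondent is \forall x \forall y (xRy \to \exists w (y R^2 w \wedge xRw)).
G1: satisfies the condition.
G2: satisfies the condition.
G3: fails — cRa but no w with aR²w and cRw.
G4: satisfies the condition.
Valid on: G1, G2, G4.

G1, G2, G4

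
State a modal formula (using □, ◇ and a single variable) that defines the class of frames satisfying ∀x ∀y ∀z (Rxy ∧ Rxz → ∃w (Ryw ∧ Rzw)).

This is convergence; the standard corresponding axiom is .2: ◇□s → □◇s.
Suppose ◇□s→□◇s is valid. Take Rxy, Rxz and set V(s)={w : Ryw}. Then □s at y so ◇□s at x, so □◇s at x, so ◇s at z, giving w with Rzw and Ryw.

◇□s → □◇s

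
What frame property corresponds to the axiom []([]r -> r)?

shift-reflexivity

Suppose □(□r→r) is valid. Take Rxy and set V(r)={w : Ryw}. Then at y, □r holds; since □(□r→r) at x, □r→r at y, so r at y, i.e. Ryy.
Conversely, on a frame with shift-reflexivity the schema holds at every world under every valuation.
So the correspondent is shift-reflexivity.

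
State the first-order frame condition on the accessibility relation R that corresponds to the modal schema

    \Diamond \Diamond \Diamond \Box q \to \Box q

\forall x \forall y \forall z ((x R^3 y \wedge xRz) \to \exists w (yRw \wedge z = w))

This is a Sahlqvist (Geach-type) schema ◇^3□^1q → □^1◇^0q.
First-order correspondent: \forall x \forall y \forall z ((x R^3 y \wedge xRz) \to \exists w (yRw \wedge z = w)).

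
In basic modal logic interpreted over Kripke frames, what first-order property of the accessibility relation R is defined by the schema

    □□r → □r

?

density

Suppose □□r→□r is valid. Take Rxy and set V(r)={w : xR²w}. Then □□r at x, so □r at x, so r at y, i.e. ∃z(Rxz∧Rzy).
Conversely, on a frame with density the schema holds at every world under every valuation.
So the correspondent is density.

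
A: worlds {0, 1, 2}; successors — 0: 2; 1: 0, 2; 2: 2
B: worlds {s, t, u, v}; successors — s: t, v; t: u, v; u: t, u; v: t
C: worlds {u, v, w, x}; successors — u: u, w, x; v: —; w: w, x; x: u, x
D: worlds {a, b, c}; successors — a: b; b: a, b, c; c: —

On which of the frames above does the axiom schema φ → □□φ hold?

This is the axiom for a generalized confluence (Geach) condition; its first-order frame correspondent is ∀x ∀z (xR²z → ∃w (x = w ∧ z = w)).
A: fails — 0R²2 but 0 ≠ 2.
B: fails — sR²t but s ≠ t.
C: fails — uR²w but u ≠ w.
D: fails — aR²b but a ≠ b.

none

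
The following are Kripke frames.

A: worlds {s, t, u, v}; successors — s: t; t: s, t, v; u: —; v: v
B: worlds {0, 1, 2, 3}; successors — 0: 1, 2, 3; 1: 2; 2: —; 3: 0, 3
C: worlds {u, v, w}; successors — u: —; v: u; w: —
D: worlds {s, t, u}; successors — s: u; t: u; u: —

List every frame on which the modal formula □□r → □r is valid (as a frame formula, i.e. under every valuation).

A

Frame correspondent (Sahlqvist): ∀x ∀y (Rxy → ∃z (Rxz ∧ Rzy)) — i.e. density.
A: ✓.
B: fails — R12 but no z with R1z and Rz2.
C: fails — Rvu but no z with Rvz and Rzu.
D: fails — Rsu but no z with Rsz and Rzu.
Valid on: A.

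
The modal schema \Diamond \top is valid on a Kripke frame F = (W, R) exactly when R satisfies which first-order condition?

This is a form of the D axiom.
It corresponds to seriality: \forall x \exists y Rxy.

Seriality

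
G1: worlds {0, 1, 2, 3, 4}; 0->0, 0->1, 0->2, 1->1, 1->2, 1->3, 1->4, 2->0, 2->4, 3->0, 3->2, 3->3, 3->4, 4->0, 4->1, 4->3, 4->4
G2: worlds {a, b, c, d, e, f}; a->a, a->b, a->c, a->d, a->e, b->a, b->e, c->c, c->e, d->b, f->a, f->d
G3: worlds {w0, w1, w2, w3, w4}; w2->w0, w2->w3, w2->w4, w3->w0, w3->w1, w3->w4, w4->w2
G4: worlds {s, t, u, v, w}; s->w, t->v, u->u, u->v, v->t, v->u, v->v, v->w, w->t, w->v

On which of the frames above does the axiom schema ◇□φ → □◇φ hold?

G1, G4

Frame correspondent (Sahlqvist): ∀x ∀y ∀z (Rxy ∧ Rxz → ∃w (Ryw ∧ Rzw)) — i.e. convergence.
G1: holds.
G2: fails — Rab and Rae but b and e have no common successor.
G3: fails — Rw2w4 and Rw2w0 but w4 and w0 have no common successor.
G4: holds.
Valid on: G1, G4.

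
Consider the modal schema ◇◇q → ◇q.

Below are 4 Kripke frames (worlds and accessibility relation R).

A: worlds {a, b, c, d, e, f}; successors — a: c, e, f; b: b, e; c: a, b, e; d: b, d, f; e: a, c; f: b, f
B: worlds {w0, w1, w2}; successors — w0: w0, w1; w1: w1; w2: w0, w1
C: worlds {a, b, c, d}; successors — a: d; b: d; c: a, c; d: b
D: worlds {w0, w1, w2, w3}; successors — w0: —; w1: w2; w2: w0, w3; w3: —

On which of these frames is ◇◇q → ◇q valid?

This is the axiom for transitivity; its first-order frame correspondent is ∀x ∀y ∀z (Rxy ∧ Ryz → Rxz).
A: fails — Rea and Rae but not Ree.
B: holds.
C: fails — Rdb and Rbd but not Rdd.
D: fails — Rw1w2 and Rw2w0 but not Rw1w0.

B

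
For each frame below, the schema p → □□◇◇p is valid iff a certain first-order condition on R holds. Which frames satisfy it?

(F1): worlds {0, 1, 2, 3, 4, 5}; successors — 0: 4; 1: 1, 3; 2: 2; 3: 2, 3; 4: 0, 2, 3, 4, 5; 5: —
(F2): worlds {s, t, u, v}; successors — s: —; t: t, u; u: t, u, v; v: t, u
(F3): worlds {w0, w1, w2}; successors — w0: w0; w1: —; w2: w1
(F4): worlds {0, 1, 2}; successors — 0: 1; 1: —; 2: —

(F2), (F3), (F4)

This is the axiom for a generalized confluence (Geach) condition; its first-order frame correspondent is ∀x ∀z (xR²z → ∃w (x = w ∧ zR²w)).
(F1): fails — 0R²2 but no w with 0=w and 2R²w.
(F2): satisfies the condition.
(F3): satisfies the condition.
(F4): satisfies the condition.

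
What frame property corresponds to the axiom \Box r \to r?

Suppose □r→r is valid. At any x set V(r)={w : Rxw}. Then □r holds at x, so r holds at x, i.e. Rxx.
The converse is a direct semantic check.
Frame condition: \forall x Rxx.

Reflexivity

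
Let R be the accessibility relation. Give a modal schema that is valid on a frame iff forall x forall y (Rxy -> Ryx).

This is symmetry; the standard corresponding axiom is B: p → □◇p.
Suppose p→□◇p is valid. Take Rxy and set V(p)={x}. Then p at x, so □◇p at x, so ◇p at y, so some z with Ryz has p; z=x, i.e. Ryx.

p → □◇p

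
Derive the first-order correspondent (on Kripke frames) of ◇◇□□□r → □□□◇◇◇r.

This is a Sahlqvist (Geach-type) schema ◇^2□^3r → □^3◇^3r.
First-order correspondent: ∀x ∀y ∀z ((xR²y ∧ xR³z) → ∃w (yR³w ∧ zR³w)).

∀x ∀y ∀z ((xR²y ∧ xR³z) → ∃w (yR³w ∧ zR³w))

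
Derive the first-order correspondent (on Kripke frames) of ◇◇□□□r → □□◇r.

∀x ∀y ∀z ((xR²y ∧ xR²z) → ∃w (yR³w ∧ zRw))

This is a Sahlqvist (Geach-type) schema ◇^2□^3r → □^2◇^1r.
First-order correspondent: ∀x ∀y ∀z ((xR²y ∧ xR²z) → ∃w (yR³w ∧ zRw)).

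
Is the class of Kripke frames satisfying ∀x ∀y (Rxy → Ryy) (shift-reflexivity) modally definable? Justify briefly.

Yes — defined by □(□r → r)

Yes: it is shift-reflexivity, defined by the T□ schema □(□r → r).
Suppose □(□r→r) is valid. Take Rxy and set V(r)={w : Ryw}. Then at y, □r holds; since □(□r→r) at x, □r→r at y, so r at y, i.e. Ryy.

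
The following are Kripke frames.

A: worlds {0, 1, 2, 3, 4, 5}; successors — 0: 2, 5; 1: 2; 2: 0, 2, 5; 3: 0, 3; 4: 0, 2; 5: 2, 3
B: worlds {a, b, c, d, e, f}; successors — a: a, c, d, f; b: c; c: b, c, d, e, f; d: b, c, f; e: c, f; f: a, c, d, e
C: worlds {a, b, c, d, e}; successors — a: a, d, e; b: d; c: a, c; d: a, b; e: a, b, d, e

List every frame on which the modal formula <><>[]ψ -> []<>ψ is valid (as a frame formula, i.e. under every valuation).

This is the axiom for a generalized confluence (Geach) condition; its first-order frame correspondent is forall x forall y forall z ((x R^2 y & xRz) -> exists w (yRw & zRw)).
A: fails — 2R²3, 2R0 but no w with 3Rw and 0Rw.
B: holds.
C: fails — aR²b, aRd but no w with bRw and dRw.

B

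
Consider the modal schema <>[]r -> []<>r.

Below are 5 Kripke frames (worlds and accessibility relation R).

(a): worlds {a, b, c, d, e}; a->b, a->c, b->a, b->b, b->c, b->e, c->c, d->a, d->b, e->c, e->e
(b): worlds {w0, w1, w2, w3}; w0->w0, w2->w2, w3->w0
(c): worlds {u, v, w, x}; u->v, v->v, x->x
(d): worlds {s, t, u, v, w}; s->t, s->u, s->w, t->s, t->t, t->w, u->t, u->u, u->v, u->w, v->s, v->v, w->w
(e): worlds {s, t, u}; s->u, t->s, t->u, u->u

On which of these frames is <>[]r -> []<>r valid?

The schema corresponds to convergence: forall x forall y forall z (Rxy & Rxz -> exists w (Ryw & Rzw)).
(a): satisfies the condition.
(b): satisfies the condition.
(c): satisfies the condition.
(d): fails — Ruv and Ruw but v and w have no common successor.
(e): satisfies the condition.
Valid on: (a), (b), (c), (e).

(a), (b), (c), (e)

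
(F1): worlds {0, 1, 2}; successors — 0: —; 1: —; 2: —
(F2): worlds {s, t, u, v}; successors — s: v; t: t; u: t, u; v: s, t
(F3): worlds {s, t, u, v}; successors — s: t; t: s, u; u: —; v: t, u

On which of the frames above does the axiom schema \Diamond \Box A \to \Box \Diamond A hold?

This is the axiom for convergence; its first-order frame correspondent is \forall x \forall y \forall z (Rxy \wedge Rxz \to \exists w (Ryw \wedge Rzw)).
(F1): holds.
(F2): fails — Rvt and Rvs but t and s have no common successor.
(F3): fails — Rts and Rtu but s and u have no common successor.

(F1)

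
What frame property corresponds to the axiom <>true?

◇⊤ holds at w iff w has a successor, so frame-validity of ◇⊤ is exactly seriality. Equivalently via □r → ◇r:
Suppose □r→◇r is valid. At any x set V(r)=W. Then □r at x, so ◇r at x, so x has a successor.

seriality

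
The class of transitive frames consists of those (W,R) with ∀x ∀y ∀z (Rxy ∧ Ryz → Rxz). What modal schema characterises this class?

A defining formula is □ψ → □□ψ (the 4 axiom).

□ψ → □□ψ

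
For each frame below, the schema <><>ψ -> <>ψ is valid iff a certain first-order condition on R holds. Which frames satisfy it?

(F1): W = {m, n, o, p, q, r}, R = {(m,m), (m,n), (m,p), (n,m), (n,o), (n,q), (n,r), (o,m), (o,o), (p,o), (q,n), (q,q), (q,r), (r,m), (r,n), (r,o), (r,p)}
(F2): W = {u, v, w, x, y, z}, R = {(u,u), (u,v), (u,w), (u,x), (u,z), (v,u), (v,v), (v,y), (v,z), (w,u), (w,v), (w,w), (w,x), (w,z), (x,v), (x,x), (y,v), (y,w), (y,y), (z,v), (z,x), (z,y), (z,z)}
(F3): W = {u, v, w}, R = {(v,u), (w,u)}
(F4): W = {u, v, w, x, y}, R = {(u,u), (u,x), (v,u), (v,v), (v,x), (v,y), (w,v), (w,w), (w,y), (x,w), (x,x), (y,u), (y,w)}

(F3)

The schema corresponds to transitivity: forall x forall y forall z (Rxy & Ryz -> Rxz).
(F1): fails — Rnr and Rrn but not Rnn.
(F2): fails — Ruv and Rvy but not Ruy.
(F3): satisfies the condition.
(F4): fails — Rxw and Rwy but not Rxy.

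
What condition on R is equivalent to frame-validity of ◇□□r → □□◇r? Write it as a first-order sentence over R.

∀x ∀y ∀z ((xRy ∧ xR²z) → ∃w (yR²w ∧ zRw))

This is a Sahlqvist (Geach-type) schema ◇^1□^2r → □^2◇^1r.
First-order correspondent: ∀x ∀y ∀z ((xRy ∧ xR²z) → ∃w (yR²w ∧ zRw)).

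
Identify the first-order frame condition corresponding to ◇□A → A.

Replacing A by ¬A and contraposing gives the equivalent schema A → □◇A.
Suppose A→□◇A is valid. Take Rxy and set V(A)={x}. Then A at x, so □◇A at x, so ◇A at y, so some z with Ryz has A; z=x, i.e. Ryx.
The converse is a direct semantic check.
Frame condition: ∀x ∀y (Rxy → Ryx).

symmetry: ∀x ∀y (Rxy → Ryx)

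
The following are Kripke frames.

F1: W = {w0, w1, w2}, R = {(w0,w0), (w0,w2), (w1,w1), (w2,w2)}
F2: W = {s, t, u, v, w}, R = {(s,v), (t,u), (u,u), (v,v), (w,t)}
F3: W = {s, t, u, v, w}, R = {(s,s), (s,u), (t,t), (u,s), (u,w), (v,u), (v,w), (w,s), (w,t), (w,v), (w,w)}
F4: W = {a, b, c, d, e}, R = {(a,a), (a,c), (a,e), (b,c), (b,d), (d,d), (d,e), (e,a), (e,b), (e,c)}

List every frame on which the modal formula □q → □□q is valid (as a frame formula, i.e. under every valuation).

This is the axiom for transitivity; its first-order frame correspondent is ∀x ∀y ∀z (Rxy ∧ Ryz → Rxz).
F1: satisfies the condition.
F2: fails — Rwt and Rtu but not Rwu.
F3: fails — Ruw and Rwt but not Rut.
F4: fails — Rde and Reb but not Rdb.

F1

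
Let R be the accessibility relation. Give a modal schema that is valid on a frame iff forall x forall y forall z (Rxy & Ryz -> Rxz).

The condition is transitivity. The 4 schema □q → □□q defines it.

□q → □□q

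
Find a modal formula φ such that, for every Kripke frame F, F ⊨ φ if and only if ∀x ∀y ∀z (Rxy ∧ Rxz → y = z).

◇ψ → □ψ

This is partial functionality; the standard corresponding axiom is CD: ◇ψ → □ψ.
Suppose ◇ψ→□ψ is valid. Take Rxy, Rxz and set V(ψ)={y}. Then ◇ψ at x, so □ψ at x, so ψ at z, i.e. z=y.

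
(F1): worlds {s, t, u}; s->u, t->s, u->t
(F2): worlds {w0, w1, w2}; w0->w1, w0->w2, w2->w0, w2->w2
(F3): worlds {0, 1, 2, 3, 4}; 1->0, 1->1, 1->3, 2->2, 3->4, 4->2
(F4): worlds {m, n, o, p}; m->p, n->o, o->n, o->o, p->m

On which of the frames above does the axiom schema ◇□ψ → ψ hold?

(F4)

The schema corresponds to symmetry: ∀x ∀y (Rxy → Ryx).
(F1): fails — Rsu but not Rus.
(F2): fails — Rw0w1 but not Rw1w0.
(F3): fails — R10 but not R01.
(F4): condition met.
Valid on: (F4).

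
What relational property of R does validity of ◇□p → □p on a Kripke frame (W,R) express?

This is frame-equivalent to ◇p → □◇p (substitute ¬p for p and contrapose).
Suppose ◇p→□◇p is valid. Take Rxy, Rxz and set V(p)={y}. Then ◇p at x, so □◇p at x, so ◇p at z, so some w with Rzw has p; w=y, i.e. Rzy. By symmetry of the argument, Ryz.
Conversely, on a frame with the Euclidean property the schema holds at every world under every valuation.
Frame condition: ∀x ∀y ∀z (Rxy ∧ Rxz → Ryz).

The Euclidean property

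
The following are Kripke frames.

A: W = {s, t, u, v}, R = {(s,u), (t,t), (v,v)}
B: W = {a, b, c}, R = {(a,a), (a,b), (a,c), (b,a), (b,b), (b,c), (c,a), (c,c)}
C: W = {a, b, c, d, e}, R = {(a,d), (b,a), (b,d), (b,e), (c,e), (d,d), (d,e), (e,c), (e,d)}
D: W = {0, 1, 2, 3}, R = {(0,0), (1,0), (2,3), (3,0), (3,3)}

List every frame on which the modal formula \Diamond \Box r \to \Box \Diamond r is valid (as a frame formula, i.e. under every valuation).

Frame correspondent (Sahlqvist): \forall x \forall y \forall z (Rxy \wedge Rxz \to \exists w (Ryw \wedge Rzw)) — i.e. convergence.
A: fails — Rsu and Rsu but u and u have no common successor.
B: satisfies the condition.
C: satisfies the condition.
D: satisfies the condition.

B, C, D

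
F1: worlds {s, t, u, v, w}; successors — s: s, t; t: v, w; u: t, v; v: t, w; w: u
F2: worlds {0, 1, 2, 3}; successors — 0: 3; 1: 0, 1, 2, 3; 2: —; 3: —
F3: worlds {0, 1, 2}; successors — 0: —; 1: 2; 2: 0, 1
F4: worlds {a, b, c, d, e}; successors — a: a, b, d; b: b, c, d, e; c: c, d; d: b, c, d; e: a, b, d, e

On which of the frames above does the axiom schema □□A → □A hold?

The schema corresponds to density: ∀x ∀y (Rxy → ∃z (Rxz ∧ Rzy)).
F1: fails — Rtv but no z with Rtz and Rzv.
F2: fails — R03 but no z with R0z and Rz3.
F3: fails — R12 but no z with R1z and Rz2.
F4: holds.

F4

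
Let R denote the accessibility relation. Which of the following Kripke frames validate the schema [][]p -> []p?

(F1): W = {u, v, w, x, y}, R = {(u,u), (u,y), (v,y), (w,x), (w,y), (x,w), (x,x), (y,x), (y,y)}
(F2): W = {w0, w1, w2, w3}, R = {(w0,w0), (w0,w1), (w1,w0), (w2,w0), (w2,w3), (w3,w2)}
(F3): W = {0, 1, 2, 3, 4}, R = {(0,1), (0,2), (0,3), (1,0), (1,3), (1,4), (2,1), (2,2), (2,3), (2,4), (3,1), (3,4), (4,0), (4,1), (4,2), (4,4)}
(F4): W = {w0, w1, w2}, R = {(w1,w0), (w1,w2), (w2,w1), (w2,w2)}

(F1), (F3)

The schema corresponds to density: forall x forall y (Rxy -> exists z (Rxz & Rzy)).
(F1): condition met.
(F2): fails — Rw3w2 but no z with Rw3z and Rzw2.
(F3): condition met.
(F4): fails — Rw1w0 but no z with Rw1z and Rzw0.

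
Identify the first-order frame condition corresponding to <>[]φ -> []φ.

This is frame-equivalent to ◇φ → □◇φ (substitute ¬φ for φ and contrapose).
Suppose ◇φ→□◇φ is valid. Take Rxy, Rxz and set V(φ)={y}. Then ◇φ at x, so □◇φ at x, so ◇φ at z, so some w with Rzw has φ; w=y, i.e. Rzy. By symmetry of the argument, Ryz.

the Euclidean property: forall x forall y forall z (Rxy & Rxz -> Ryz)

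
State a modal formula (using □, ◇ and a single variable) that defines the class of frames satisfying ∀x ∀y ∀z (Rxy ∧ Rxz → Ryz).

A defining formula is ◇ψ → □◇ψ (the 5 axiom).

◇ψ → □◇ψ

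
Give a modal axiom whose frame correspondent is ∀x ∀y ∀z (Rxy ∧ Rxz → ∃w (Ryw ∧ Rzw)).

◇□p → □◇p

This is convergence; the standard corresponding axiom is .2: ◇□p → □◇p.
Suppose ◇□p→□◇p is valid. Take Rxy, Rxz and set V(p)={w : Ryw}. Then □p at y so ◇□p at x, so □◇p at x, so ◇p at z, giving w with Rzw and Ryw.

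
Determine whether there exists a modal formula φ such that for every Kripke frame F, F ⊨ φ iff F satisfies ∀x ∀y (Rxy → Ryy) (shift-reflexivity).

The condition is shift-reflexivity. A defining modal formula is □(□r → r).
Suppose □(□r→r) is valid. Take Rxy and set V(r)={w : Ryw}. Then at y, □r holds; since □(□r→r) at x, □r→r at y, so r at y, i.e. Ryy.

Definable; □(□r → r) defines it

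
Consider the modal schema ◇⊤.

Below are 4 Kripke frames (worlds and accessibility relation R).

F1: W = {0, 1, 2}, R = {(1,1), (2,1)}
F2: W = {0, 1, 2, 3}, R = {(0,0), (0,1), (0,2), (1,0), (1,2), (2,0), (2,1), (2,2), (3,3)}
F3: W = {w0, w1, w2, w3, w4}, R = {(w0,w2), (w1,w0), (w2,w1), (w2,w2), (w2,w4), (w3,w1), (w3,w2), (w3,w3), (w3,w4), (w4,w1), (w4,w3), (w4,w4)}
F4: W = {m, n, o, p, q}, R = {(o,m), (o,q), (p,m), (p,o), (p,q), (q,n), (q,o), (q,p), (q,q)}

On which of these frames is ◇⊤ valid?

The schema corresponds to seriality: ∀x ∃y Rxy.
F1: fails — world 0 has no successor.
F2: holds.
F3: holds.
F4: fails — world m has no successor.

F2, F3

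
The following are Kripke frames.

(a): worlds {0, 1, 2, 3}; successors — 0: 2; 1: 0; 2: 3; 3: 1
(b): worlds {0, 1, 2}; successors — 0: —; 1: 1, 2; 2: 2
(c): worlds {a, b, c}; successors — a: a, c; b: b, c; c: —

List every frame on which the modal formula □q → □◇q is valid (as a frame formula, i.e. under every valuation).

This is the axiom for a generalized confluence (Geach) condition; its first-order frame correspondent is ∀x ∀z (xRz → ∃w (xRw ∧ zRw)).
(a): fails — 0R2 but no w with 0Rw and 2Rw.
(b): holds.
(c): fails — aRc but no w with aRw and cRw.

(b)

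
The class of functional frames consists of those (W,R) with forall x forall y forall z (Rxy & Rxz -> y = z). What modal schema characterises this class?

The condition is partial functionality. The CD schema ◇p → □p defines it.
Suppose ◇p→□p is valid. Take Rxy, Rxz and set V(p)={y}. Then ◇p at x, so □p at x, so p at z, i.e. z=y.

◇p → □p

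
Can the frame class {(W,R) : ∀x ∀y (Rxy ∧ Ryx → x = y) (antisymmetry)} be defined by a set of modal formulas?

If a class were modally definable it would be closed under surjective bounded morphisms (Goldblatt–Thomason).
The 6-cycle (worlds a,b,c,d,e,f with a→b→c→d→e→f→a) is antisymmetric. Sending even-indexed worlds to s and odd-indexed worlds to t is a surjective bounded morphism onto the two-world frame with s↔t, which is not antisymmetric.
Hence antisymmetry is not modally definable.

Not definable by any modal formula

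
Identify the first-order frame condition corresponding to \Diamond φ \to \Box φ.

partial functionality: \forall x \forall y \forall z (Rxy \wedge Rxz \to y = z)

Suppose ◇φ→□φ is valid. Take Rxy, Rxz and set V(φ)={y}. Then ◇φ at x, so □φ at x, so φ at z, i.e. z=y.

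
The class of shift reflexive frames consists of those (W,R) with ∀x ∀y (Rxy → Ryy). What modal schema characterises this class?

□(□q → q)

A defining formula is □(□q → q) (the T□ axiom).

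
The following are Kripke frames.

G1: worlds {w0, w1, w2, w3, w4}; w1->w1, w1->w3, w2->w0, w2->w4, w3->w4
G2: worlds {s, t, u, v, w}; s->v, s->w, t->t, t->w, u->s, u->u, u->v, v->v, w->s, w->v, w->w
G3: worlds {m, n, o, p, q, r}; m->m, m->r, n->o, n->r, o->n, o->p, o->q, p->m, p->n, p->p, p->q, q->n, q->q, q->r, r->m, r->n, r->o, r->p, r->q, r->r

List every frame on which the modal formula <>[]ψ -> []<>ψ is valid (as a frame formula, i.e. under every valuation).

The schema corresponds to convergence: forall x forall y forall z (Rxy & Rxz -> exists w (Ryw & Rzw)).
G1: fails — Rw1w1 and Rw1w3 but w1 and w3 have no common successor.
G2: ✓.
G3: fails — Ron and Rop but n and p have no common successor.

G2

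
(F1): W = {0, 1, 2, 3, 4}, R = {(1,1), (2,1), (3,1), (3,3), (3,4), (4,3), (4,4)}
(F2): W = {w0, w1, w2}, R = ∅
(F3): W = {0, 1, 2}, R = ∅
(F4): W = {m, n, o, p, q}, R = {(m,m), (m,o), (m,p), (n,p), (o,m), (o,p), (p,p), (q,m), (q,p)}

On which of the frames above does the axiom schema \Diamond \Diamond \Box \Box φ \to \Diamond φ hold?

(F2), (F3), (F4)

This is the axiom for a generalized confluence (Geach) condition; its first-order frame correspondent is \forall x \forall y (x R^2 y \to \exists w (y R^2 w \wedge xRw)).
(F1): fails — 4R²1 but no w with 1R²w and 4Rw.
(F2): satisfies the condition.
(F3): satisfies the condition.
(F4): satisfies the condition.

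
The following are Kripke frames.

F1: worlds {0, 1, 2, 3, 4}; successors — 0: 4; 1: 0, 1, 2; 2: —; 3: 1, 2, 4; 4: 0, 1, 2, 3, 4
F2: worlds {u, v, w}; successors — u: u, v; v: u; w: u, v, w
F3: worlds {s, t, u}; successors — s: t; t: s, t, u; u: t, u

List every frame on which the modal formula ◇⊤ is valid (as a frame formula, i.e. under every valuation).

This is the axiom for seriality; its first-order frame correspondent is ∀x ∃y Rxy.
F1: fails — world 2 has no successor.
F2: holds.
F3: holds.
Valid on: F2, F3.

F2, F3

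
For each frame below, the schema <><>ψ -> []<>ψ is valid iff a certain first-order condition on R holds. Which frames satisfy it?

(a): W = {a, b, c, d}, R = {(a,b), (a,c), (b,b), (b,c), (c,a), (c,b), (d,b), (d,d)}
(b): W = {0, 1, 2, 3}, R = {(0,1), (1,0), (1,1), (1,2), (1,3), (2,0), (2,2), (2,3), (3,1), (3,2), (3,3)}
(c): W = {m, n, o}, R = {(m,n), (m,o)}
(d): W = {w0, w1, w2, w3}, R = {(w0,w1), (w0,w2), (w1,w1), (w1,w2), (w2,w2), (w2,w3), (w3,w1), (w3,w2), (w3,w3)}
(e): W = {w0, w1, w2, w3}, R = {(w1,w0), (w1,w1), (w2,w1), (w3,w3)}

This is the axiom for a generalized confluence (Geach) condition; its first-order frame correspondent is forall x forall y forall z ((x R^2 y & xRz) -> exists w (y = w & zRw)).
(a): fails — aR²a, aRb but no w with a=w and bRw.
(b): fails — 1R²0, 1R0 but no w with 0=w and 0Rw.
(c): ✓.
(d): fails — w0R²w1, w0Rw2 but no w with w1=w and w2Rw.
(e): fails — w1R²w0, w1Rw0 but no w with w0=w and w0Rw.

(c)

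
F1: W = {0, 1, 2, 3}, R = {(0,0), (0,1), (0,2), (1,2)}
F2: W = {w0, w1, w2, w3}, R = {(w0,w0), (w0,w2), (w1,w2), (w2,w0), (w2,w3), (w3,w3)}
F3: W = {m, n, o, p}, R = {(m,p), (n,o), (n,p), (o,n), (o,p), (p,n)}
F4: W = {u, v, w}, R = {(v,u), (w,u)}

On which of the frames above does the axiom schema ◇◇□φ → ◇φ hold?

F4

The schema corresponds to a generalized confluence (Geach) condition: ∀x ∀y (xR²y → ∃w (yRw ∧ xRw)).
F1: fails — 0R²2 but no w with 2Rw and 0Rw.
F2: fails — w0R²w3 but no w with w3Rw and w0Rw.
F3: fails — nR²p but no w with pRw and nRw.
F4: holds.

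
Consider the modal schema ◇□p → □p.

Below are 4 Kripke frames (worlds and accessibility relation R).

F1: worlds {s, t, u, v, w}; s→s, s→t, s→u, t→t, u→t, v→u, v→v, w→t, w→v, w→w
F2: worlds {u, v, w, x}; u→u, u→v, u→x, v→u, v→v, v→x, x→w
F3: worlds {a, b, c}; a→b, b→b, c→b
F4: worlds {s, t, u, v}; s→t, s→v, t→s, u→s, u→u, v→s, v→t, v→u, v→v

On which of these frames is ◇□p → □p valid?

F3

The schema corresponds to the Euclidean property: ∀x ∀y ∀z (Rxy ∧ Rxz → Ryz).
F1: fails — Rsu and Rsu but not Ruu.
F2: fails — Rux and Ruv but not Rxv.
F3: holds.
F4: fails — Rst and Rsv but not Rtv.
Valid on: F3.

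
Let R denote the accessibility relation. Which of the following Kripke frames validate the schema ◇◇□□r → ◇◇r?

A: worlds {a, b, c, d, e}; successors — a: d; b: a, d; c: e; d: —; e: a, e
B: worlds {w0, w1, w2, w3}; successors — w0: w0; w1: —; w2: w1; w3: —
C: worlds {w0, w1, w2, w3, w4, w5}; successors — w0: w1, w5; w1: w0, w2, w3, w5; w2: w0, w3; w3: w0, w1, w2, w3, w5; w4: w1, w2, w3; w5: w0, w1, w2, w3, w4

This is the axiom for a generalized confluence (Geach) condition; its first-order frame correspondent is ∀x ∀y (xR²y → ∃w (yR²w ∧ xR²w)).
A: fails — bR²d but no w with dR²w and bR²w.
B: satisfies the condition.
C: satisfies the condition.
Valid on: B, C.

B, C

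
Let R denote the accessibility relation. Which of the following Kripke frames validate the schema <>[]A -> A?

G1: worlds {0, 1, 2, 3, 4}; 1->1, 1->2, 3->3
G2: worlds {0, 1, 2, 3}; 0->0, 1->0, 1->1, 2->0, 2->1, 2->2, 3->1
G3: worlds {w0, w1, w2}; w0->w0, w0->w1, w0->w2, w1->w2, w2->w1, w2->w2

none

The schema corresponds to symmetry: forall x forall y (Rxy -> Ryx).
G1: fails — R12 but not R21.
G2: fails — R10 but not R01.
G3: fails — Rw0w1 but not Rw1w0.
Valid on no frame.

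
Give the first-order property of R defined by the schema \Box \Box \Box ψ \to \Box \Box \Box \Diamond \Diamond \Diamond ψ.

This is a Sahlqvist (Geach-type) schema ◇^0□^3ψ → □^3◇^3ψ.
Minimal-valuation argument: fix x; take any y with xR^0y and any z with xR^3z. Set V(ψ) to the set of worlds R-reachable from y in exactly 3 steps. Then □^3ψ holds at y, so the antecedent holds at x; validity forces ◇^3ψ at z, giving a w with zR^3w and yR^3w.
First-order correspondent: \forall x \forall z (x R^3 z \to \exists w (x R^3 w \wedge z R^3 w)).

\forall x \forall z (x R^3 z \to \exists w (x R^3 w \wedge z R^3 w))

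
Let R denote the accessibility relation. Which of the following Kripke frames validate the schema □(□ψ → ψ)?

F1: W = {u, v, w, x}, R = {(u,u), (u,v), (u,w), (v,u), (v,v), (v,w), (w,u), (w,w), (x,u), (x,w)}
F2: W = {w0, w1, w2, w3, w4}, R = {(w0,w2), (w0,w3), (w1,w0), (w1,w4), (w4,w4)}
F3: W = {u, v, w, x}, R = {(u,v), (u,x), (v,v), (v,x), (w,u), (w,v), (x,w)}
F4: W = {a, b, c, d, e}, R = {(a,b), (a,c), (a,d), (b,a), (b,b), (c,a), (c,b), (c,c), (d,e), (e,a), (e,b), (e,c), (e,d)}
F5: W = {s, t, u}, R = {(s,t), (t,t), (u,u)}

Frame correspondent (Sahlqvist): ∀x ∀y (Rxy → Ryy) — i.e. shift-reflexivity.
F1: condition met.
F2: fails — Rw1w0 but not Rw0w0.
F3: fails — Rxw but not Rww.
F4: fails — Rde but not Ree.
F5: condition met.
Valid on: F1, F5.

F1, F5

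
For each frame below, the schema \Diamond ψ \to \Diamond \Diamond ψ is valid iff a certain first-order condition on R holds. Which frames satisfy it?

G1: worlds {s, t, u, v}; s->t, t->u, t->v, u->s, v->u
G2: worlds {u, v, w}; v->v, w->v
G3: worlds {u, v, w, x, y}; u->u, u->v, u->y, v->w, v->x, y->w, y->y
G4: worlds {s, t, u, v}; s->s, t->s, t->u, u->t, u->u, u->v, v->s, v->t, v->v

G2, G4

This is the axiom for a generalized confluence (Geach) condition; its first-order frame correspondent is \forall x \forall y (xRy \to \exists w (y = w \wedge x R^2 w)).
G1: fails — sRt but no w with t=w and sR²w.
G2: ✓.
G3: fails — vRw but no t with w=t and vR²t.
G4: ✓.
Valid on: G2, G4.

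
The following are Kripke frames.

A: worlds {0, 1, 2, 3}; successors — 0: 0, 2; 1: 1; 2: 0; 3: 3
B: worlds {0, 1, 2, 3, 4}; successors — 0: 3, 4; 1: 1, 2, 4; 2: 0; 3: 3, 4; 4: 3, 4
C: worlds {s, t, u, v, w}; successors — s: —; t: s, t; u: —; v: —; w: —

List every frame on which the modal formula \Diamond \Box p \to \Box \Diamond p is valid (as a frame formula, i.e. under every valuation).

A

The schema corresponds to convergence: \forall x \forall y \forall z (Rxy \wedge Rxz \to \exists w (Ryw \wedge Rzw)).
A: satisfies the condition.
B: fails — R12 and R14 but 2 and 4 have no common successor.
C: fails — Rtt and Rts but t and s have no common successor.
Valid on: A.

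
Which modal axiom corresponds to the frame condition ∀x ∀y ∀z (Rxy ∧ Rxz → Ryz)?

The condition is the Euclidean property. The 5 schema ◇q → □◇q defines it.

◇q → □◇q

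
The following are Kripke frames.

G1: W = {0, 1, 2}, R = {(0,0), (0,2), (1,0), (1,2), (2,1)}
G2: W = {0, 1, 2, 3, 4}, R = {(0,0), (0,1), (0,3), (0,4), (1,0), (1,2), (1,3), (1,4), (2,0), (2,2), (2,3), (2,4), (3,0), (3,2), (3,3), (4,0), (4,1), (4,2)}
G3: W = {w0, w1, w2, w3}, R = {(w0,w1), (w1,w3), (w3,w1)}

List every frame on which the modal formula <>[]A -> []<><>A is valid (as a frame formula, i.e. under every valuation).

This is the axiom for a generalized confluence (Geach) condition; its first-order frame correspondent is forall x forall y forall z ((xRy & xRz) -> exists w (yRw & z R^2 w)).
G1: fails — 0R2, 0R2 but no w with 2Rw and 2R²w.
G2: ✓.
G3: fails — w0Rw1, w0Rw1 but no w with w1Rw and w1R²w.
Valid on: G2.

G2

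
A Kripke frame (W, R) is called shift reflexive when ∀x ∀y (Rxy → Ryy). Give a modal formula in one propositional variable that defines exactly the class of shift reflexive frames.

□(□p → p)

This is shift-reflexivity; the standard corresponding axiom is T□: □(□p → p).
Suppose □(□p→p) is valid. Take Rxy and set V(p)={w : Ryw}. Then at y, □p holds; since □(□p→p) at x, □p→p at y, so p at y, i.e. Ryy.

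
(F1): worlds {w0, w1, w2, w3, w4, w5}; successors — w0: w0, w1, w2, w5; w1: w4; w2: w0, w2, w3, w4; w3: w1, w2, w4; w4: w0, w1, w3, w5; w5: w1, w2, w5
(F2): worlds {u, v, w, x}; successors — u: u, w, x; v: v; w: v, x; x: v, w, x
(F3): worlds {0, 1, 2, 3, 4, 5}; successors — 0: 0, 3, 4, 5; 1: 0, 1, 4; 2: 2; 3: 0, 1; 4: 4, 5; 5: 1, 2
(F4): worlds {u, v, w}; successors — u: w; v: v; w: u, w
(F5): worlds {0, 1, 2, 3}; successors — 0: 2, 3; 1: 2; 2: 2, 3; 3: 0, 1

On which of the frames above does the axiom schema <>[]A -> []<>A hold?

(F2), (F4)

This is the axiom for convergence; its first-order frame correspondent is forall x forall y forall z (Rxy & Rxz -> exists w (Ryw & Rzw)).
(F1): fails — Rw0w1 and Rw0w5 but w1 and w5 have no common successor.
(F2): condition met.
(F3): fails — R00 and R05 but 0 and 5 have no common successor.
(F4): condition met.
(F5): fails — R02 and R03 but 2 and 3 have no common successor.
Valid on: (F2), (F4).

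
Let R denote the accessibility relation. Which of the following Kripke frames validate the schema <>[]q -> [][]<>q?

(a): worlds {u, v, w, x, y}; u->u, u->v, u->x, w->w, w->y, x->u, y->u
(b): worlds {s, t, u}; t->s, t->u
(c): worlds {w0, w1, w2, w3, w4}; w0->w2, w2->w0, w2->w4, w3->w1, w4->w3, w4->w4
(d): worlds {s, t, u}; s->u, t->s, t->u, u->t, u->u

Frame correspondent (Sahlqvist): forall x forall y forall z ((xRy & x R^2 z) -> exists w (yRw & zRw)) — i.e. a generalized confluence (Geach) condition.
(a): fails — uRu, uR²v but no t with uRt and vRt.
(b): ✓.
(c): fails — w0Rw2, w0R²w0 but no w with w2Rw and w0Rw.
(d): ✓.
Valid on: (b), (d).

(b), (d)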